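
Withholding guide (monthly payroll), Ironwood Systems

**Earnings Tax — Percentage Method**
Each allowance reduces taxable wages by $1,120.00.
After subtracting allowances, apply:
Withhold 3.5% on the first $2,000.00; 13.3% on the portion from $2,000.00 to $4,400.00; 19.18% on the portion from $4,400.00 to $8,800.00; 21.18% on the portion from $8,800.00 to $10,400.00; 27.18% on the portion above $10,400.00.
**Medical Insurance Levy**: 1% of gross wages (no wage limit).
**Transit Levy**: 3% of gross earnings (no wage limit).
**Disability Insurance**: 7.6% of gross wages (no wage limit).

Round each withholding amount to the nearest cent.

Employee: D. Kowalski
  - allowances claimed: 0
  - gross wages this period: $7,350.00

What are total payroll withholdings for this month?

Earnings Tax: taxable = $7,350.00
  $389.20 + 19.18% × ($7,350.00 − $4,400.00) = $389.20 + 19.18% × $2,950.00 = $955.01
Medical Insurance Levy: 1% × $7,350.00 = $73.50
Transit Levy: 3% × $7,350.00 = $220.50
Disability Insurance: 7.6% × $7,350.00 = $558.60
Total: $955.01 + $73.50 + $220.50 + $558.60 = $1,807.61

$1,807.61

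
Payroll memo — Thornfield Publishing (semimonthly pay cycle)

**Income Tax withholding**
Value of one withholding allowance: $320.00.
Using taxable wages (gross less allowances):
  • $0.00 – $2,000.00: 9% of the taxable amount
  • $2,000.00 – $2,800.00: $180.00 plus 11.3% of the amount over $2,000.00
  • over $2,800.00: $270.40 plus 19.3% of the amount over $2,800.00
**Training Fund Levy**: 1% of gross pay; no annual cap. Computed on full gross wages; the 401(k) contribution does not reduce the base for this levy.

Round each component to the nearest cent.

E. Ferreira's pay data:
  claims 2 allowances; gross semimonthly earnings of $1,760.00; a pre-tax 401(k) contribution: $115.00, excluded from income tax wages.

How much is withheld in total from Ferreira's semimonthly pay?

Income Tax: taxable = $1,760.00 − $115.00 − 2×$320.00 = $1,005.00
  9% × $1,005.00 = $90.45
Training Fund Levy: 1% × $1,760.00 = $17.60
Total: $90.45 + $17.60 = $108.05

$108.05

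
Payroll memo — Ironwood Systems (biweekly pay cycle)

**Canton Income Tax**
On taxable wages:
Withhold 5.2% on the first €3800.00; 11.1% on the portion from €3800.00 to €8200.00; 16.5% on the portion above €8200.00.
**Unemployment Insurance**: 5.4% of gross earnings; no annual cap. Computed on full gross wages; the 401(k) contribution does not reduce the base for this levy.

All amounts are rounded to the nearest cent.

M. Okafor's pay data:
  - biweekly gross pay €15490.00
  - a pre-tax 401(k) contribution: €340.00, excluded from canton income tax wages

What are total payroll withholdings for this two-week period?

€2669.21

Canton Income Tax: taxable = €15490.00 − €340.00 = €15150.00
  €686.00 + 16.5% × (€15150.00 − €8200.00) = €686.00 + 16.5% × €6950.00 = €1832.75
Unemployment Insurance: 5.4% × €15490.00 = €836.46
Total: €1832.75 + €836.46 = €2669.21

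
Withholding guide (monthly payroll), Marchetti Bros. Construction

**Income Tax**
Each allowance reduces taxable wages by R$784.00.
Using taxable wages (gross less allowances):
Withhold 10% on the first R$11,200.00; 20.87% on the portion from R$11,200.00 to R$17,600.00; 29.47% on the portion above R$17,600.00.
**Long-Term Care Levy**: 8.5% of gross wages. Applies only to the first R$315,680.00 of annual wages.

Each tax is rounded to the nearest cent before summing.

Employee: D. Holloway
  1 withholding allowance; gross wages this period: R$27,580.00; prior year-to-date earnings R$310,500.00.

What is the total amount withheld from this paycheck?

Income Tax: taxable = R$27,580.00 − 1×R$784.00 = R$26,796.00
  R$2,455.68 + 29.47% × (R$26,796.00 − R$17,600.00) = R$2,455.68 + 29.47% × R$9,196.00 = R$5,165.74
Long-Term Care Levy: cap R$315,680.00 − YTD R$310,500.00 = R$5,180.00 subject; 8.5% × R$5,180.00 = R$440.30
Total: R$5,165.74 + R$440.30 = R$5,606.04

R$5,606.04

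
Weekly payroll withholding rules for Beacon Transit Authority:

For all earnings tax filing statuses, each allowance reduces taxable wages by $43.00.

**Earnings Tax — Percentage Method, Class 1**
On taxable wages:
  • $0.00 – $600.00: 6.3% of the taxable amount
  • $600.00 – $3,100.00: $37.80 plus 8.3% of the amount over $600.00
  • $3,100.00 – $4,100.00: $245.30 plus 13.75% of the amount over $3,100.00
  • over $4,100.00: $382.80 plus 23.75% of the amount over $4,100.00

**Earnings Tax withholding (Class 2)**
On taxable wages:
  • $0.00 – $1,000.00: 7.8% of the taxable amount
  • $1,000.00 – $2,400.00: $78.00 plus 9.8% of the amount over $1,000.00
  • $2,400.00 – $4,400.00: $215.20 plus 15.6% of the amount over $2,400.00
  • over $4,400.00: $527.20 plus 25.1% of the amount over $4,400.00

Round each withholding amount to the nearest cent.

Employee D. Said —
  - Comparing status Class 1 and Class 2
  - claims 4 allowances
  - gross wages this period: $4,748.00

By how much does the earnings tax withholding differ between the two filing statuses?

$75.53

Earnings Tax (Class 1): taxable = $4,748.00 − 4×$43.00 = $4,576.00
  $382.80 + 23.75% × ($4,576.00 − $4,100.00) = $382.80 + 23.75% × $476.00 = $495.85
Earnings Tax (Class 2): taxable = $4,748.00 − 4×$43.00 = $4,576.00
  $527.20 + 25.1% × ($4,576.00 − $4,400.00) = $527.20 + 25.1% × $176.00 = $571.38
Difference: |$495.85 − $571.38| = $75.53 (higher under Class 2)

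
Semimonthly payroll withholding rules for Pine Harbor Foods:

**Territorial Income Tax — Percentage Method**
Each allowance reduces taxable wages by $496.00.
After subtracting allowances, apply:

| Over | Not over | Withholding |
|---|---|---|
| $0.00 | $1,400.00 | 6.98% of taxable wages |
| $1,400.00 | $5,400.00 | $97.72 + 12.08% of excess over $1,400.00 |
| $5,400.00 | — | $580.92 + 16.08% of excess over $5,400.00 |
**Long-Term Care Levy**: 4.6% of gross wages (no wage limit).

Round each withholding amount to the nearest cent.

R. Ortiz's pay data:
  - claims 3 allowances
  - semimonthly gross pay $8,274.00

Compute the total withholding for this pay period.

Territorial Income Tax: taxable = $8,274.00 − 3×$496.00 = $6,786.00
  $580.92 + 16.08% × ($6,786.00 − $5,400.00) = $580.92 + 16.08% × $1,386.00 = $803.79
Long-Term Care Levy: 4.6% × $8,274.00 = $380.60
Total: $803.79 + $380.60 = $1,184.39

$1,184.39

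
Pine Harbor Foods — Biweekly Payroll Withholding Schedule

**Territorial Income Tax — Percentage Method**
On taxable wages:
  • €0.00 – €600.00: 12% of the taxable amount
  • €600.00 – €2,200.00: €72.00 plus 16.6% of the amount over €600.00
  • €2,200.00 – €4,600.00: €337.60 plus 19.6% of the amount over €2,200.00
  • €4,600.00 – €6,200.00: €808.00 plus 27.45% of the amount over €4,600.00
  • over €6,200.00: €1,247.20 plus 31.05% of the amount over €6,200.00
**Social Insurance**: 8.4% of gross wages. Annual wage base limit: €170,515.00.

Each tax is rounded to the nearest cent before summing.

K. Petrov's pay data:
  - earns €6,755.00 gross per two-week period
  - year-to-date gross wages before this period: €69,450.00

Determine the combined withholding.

Territorial Income Tax: taxable = €6,755.00
  €1,247.20 + 31.05% × (€6,755.00 − €6,200.00) = €1,247.20 + 31.05% × €555.00 = €1,419.53
Social Insurance: 8.4% × €6,755.00 = €567.42
Total: €1,419.53 + €567.42 = €1,986.95

€1,986.95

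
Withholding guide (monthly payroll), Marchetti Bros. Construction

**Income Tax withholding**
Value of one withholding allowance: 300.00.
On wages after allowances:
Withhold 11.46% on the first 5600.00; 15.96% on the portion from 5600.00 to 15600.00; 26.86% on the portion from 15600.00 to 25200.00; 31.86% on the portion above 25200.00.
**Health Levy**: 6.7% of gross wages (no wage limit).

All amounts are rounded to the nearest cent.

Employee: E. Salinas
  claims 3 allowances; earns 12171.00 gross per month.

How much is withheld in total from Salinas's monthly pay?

Income Tax: taxable = 12171.00 − 3×300.00 = 11271.00
  641.76 + 15.96% × (11271.00 − 5600.00) = 641.76 + 15.96% × 5671.00 = 1546.85
Health Levy: 6.7% × 12171.00 = 815.46
Total: 1546.85 + 815.46 = 2362.31

2362.31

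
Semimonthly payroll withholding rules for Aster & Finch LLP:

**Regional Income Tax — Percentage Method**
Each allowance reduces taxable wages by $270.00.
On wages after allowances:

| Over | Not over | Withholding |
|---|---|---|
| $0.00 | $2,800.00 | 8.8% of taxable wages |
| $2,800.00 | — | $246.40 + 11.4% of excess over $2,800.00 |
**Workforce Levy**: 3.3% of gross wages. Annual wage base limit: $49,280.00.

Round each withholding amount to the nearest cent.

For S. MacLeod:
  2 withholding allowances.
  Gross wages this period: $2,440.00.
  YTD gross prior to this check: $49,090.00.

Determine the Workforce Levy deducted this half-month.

$6.27

Workforce Levy: cap $49,280.00 − YTD $49,090.00 = $190.00 subject; 3.3% × $190.00 = $6.27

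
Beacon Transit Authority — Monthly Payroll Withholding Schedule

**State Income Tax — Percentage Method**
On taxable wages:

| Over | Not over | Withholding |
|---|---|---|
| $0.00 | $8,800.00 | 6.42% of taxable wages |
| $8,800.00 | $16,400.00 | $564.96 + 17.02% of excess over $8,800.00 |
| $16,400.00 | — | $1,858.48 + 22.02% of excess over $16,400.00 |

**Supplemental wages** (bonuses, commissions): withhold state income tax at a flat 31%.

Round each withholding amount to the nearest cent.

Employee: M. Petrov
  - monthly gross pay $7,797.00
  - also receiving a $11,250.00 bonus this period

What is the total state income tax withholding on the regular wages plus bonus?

$3,988.07

State Income Tax: taxable = $7,797.00
  6.42% × $7,797.00 = $500.57
Supplemental (31% flat on bonus): 31% × $11,250.00 = $3,487.50
Total state income tax: $500.57 + $3,487.50 = $3,988.07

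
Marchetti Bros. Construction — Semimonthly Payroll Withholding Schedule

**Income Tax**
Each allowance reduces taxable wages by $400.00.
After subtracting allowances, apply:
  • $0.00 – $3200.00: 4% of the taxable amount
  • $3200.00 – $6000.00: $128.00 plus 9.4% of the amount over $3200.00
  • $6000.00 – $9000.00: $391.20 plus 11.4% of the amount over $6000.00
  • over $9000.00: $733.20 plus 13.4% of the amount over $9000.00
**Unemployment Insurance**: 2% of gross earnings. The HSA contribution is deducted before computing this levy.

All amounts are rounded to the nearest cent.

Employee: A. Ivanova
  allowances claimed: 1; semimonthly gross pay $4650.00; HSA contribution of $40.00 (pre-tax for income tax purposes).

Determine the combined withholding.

Income Tax: taxable = $4650.00 − $40.00 − 1×$400.00 = $4210.00
  $128.00 + 9.4% × ($4210.00 − $3200.00) = $128.00 + 9.4% × $1010.00 = $222.94
Unemployment Insurance: 2% × $4610.00 = $92.20
Total: $222.94 + $92.20 = $315.14

$315.14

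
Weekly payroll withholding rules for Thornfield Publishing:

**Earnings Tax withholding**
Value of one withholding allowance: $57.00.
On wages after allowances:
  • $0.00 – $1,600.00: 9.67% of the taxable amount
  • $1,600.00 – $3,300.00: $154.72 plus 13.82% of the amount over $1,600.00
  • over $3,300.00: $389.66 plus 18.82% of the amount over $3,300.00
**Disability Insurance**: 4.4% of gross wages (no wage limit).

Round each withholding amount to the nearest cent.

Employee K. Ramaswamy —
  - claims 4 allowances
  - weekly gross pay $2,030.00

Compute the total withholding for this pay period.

Earnings Tax: taxable = $2,030.00 − 4×$57.00 = $1,802.00
  $154.72 + 13.82% × ($1,802.00 − $1,600.00) = $154.72 + 13.82% × $202.00 = $182.64
Disability Insurance: 4.4% × $2,030.00 = $89.32
Total: $182.64 + $89.32 = $271.96

$271.96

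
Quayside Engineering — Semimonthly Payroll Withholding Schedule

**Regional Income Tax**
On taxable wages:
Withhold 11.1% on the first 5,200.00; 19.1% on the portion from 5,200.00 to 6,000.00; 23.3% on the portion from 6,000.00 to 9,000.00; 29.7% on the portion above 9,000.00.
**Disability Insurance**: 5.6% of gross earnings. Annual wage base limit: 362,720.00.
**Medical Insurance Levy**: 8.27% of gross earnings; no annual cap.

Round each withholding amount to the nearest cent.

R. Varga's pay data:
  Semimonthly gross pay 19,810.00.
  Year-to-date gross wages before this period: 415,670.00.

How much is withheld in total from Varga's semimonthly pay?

Regional Income Tax: taxable = 19,810.00
  1,429.00 + 29.7% × (19,810.00 − 9,000.00) = 1,429.00 + 29.7% × 10,810.00 = 4,639.57
Disability Insurance: YTD 415,670.00 ≥ cap 362,720.00 → 0.00
Medical Insurance Levy: 8.27% × 19,810.00 = 1,638.29
Total: 4,639.57 + 0.00 + 1,638.29 = 6,277.86

6,277.86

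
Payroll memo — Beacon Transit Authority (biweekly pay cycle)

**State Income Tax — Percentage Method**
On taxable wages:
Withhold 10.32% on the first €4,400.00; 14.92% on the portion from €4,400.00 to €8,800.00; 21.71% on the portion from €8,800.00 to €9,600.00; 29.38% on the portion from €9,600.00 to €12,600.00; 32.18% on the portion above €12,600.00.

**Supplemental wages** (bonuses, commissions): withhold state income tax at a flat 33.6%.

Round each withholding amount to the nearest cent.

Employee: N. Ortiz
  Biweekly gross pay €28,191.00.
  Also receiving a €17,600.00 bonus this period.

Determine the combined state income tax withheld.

State Income Tax: taxable = €28,191.00
  €2,165.64 + 32.18% × (€28,191.00 − €12,600.00) = €2,165.64 + 32.18% × €15,591.00 = €7,182.82
Supplemental (33.6% flat on bonus): 33.6% × €17,600.00 = €5,913.60
Total state income tax: €7,182.82 + €5,913.60 = €13,096.42

€13,096.42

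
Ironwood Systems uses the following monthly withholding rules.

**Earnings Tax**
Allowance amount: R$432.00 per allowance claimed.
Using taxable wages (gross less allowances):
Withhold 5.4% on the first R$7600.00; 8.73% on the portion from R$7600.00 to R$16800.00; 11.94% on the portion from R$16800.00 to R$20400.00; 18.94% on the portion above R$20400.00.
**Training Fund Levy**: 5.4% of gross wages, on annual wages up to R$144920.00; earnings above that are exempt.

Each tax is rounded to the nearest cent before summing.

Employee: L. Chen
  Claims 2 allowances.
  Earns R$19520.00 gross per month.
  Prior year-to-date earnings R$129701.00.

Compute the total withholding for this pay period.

Earnings Tax: taxable = R$19520.00 − 2×R$432.00 = R$18656.00
  R$1213.56 + 11.94% × (R$18656.00 − R$16800.00) = R$1213.56 + 11.94% × R$1856.00 = R$1435.17
Training Fund Levy: cap R$144920.00 − YTD R$129701.00 = R$15219.00 subject; 5.4% × R$15219.00 = R$821.83
Total: R$1435.17 + R$821.83 = R$2257.00

R$2257.00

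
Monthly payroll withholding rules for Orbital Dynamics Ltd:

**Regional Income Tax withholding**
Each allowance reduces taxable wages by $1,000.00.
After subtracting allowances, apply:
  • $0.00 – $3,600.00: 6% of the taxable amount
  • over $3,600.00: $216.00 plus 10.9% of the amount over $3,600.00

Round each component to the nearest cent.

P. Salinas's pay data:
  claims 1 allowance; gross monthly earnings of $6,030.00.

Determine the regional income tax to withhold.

Regional Income Tax: taxable = $6,030.00 − 1×$1,000.00 = $5,030.00
  $216.00 + 10.9% × ($5,030.00 − $3,600.00) = $216.00 + 10.9% × $1,430.00 = $371.87

$371.87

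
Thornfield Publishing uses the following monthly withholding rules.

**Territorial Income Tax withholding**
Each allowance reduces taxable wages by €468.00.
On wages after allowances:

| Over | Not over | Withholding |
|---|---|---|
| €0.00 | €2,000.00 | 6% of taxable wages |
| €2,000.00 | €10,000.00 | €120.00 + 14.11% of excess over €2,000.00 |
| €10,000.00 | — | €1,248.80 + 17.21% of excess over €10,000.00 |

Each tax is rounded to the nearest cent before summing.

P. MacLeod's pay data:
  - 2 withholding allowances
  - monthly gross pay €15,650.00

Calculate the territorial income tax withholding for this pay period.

Territorial Income Tax: taxable = €15,650.00 − 2×€468.00 = €14,714.00
  €1,248.80 + 17.21% × (€14,714.00 − €10,000.00) = €1,248.80 + 17.21% × €4,714.00 = €2,060.08

€2,060.08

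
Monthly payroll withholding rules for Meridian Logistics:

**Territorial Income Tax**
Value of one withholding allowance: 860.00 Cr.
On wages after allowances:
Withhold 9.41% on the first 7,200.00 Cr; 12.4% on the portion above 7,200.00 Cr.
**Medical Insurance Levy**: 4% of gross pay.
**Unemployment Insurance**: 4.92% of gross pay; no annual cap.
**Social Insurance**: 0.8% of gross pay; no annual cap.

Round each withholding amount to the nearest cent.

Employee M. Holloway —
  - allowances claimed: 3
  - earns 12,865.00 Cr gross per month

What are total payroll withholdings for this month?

Territorial Income Tax: taxable = 12,865.00 Cr − 3×860.00 Cr = 10,285.00 Cr
  677.52 Cr + 12.4% × (10,285.00 Cr − 7,200.00 Cr) = 677.52 Cr + 12.4% × 3,085.00 Cr = 1,060.06 Cr
Medical Insurance Levy: 4% × 12,865.00 Cr = 514.60 Cr
Unemployment Insurance: 4.92% × 12,865.00 Cr = 632.96 Cr
Social Insurance: 0.8% × 12,865.00 Cr = 102.92 Cr
Total: 1,060.06 Cr + 514.60 Cr + 632.96 Cr + 102.92 Cr = 2,310.54 Cr

2,310.54 Cr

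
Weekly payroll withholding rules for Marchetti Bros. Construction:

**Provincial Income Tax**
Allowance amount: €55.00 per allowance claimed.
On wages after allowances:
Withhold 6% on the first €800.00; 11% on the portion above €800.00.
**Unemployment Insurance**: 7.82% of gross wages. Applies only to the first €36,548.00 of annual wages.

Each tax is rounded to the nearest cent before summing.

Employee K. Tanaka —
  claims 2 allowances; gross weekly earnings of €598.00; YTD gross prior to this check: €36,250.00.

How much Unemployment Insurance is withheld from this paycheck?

Unemployment Insurance: cap €36,548.00 − YTD €36,250.00 = €298.00 subject; 7.82% × €298.00 = €23.30

€23.30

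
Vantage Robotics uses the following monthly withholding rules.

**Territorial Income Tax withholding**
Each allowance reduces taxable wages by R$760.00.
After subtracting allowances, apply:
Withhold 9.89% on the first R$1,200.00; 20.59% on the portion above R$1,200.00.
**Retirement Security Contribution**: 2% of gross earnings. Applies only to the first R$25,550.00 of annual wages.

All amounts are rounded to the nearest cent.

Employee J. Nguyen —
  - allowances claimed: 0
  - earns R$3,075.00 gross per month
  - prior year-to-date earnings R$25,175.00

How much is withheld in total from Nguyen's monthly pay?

R$512.24

Territorial Income Tax: taxable = R$3,075.00
  R$118.68 + 20.59% × (R$3,075.00 − R$1,200.00) = R$118.68 + 20.59% × R$1,875.00 = R$504.74
Retirement Security Contribution: cap R$25,550.00 − YTD R$25,175.00 = R$375.00 subject; 2% × R$375.00 = R$7.50
Total: R$504.74 + R$7.50 = R$512.24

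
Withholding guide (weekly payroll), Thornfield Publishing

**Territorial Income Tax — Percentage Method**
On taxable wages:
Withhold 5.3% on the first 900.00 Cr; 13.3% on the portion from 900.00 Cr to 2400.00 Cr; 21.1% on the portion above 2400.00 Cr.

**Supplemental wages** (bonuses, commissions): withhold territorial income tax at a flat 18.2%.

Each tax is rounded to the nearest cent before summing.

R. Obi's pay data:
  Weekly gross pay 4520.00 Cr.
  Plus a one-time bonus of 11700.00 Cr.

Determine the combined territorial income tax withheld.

2823.92 Cr

Territorial Income Tax: taxable = 4520.00 Cr
  247.20 Cr + 21.1% × (4520.00 Cr − 2400.00 Cr) = 247.20 Cr + 21.1% × 2120.00 Cr = 694.52 Cr
Supplemental (18.2% flat on bonus): 18.2% × 11700.00 Cr = 2129.40 Cr
Total territorial income tax: 694.52 Cr + 2129.40 Cr = 2823.92 Cr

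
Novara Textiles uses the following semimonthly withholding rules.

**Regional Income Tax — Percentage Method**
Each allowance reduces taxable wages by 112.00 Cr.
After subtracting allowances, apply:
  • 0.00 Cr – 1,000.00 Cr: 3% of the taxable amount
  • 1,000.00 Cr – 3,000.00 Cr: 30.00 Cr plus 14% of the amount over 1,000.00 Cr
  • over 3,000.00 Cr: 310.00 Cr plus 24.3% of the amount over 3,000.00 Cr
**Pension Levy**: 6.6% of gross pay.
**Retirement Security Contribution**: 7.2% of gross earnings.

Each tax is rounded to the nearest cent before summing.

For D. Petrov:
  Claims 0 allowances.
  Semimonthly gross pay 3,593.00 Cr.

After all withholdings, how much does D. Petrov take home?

Regional Income Tax: taxable = 3,593.00 Cr
  310.00 Cr + 24.3% × (3,593.00 Cr − 3,000.00 Cr) = 310.00 Cr + 24.3% × 593.00 Cr = 454.10 Cr
Pension Levy: 6.6% × 3,593.00 Cr = 237.14 Cr
Retirement Security Contribution: 7.2% × 3,593.00 Cr = 258.70 Cr
Total withheld: 454.10 Cr + 237.14 Cr + 258.70 Cr = 949.94 Cr
Net pay: 3,593.00 Cr − 949.94 Cr = 2,643.06 Cr

2,643.06 Cr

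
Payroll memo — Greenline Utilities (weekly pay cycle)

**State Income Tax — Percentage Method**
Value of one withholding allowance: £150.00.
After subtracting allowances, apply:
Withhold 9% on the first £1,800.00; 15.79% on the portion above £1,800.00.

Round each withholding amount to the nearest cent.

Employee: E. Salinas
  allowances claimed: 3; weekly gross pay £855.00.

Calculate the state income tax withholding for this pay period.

State Income Tax: taxable = £855.00 − 3×£150.00 = £405.00
  9% × £405.00 = £36.45

£36.45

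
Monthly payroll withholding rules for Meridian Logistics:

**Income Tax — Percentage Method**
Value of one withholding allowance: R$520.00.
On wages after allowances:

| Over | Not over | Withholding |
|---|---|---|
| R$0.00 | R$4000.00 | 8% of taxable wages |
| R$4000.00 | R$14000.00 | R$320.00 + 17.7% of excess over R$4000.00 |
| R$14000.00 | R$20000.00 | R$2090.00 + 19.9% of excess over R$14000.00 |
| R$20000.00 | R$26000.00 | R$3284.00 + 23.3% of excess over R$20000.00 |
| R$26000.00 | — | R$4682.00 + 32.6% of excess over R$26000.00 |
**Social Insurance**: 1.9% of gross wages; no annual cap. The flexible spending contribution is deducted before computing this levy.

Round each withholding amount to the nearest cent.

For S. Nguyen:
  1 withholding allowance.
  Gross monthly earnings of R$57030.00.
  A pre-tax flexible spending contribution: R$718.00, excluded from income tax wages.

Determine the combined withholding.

Income Tax: taxable = R$57030.00 − R$718.00 − 1×R$520.00 = R$55792.00
  R$4682.00 + 32.6% × (R$55792.00 − R$26000.00) = R$4682.00 + 32.6% × R$29792.00 = R$14394.19
Social Insurance: 1.9% × R$56312.00 = R$1069.93
Total: R$14394.19 + R$1069.93 = R$15464.12

R$15464.12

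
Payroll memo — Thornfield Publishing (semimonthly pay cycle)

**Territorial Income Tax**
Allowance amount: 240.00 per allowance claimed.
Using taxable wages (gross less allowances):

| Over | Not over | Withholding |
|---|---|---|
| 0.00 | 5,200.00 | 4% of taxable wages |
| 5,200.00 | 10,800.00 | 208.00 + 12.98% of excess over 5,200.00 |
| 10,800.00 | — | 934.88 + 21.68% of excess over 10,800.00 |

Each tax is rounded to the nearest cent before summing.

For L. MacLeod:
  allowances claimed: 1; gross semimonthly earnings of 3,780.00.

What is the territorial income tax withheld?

141.60

Territorial Income Tax: taxable = 3,780.00 − 1×240.00 = 3,540.00
  4% × 3,540.00 = 141.60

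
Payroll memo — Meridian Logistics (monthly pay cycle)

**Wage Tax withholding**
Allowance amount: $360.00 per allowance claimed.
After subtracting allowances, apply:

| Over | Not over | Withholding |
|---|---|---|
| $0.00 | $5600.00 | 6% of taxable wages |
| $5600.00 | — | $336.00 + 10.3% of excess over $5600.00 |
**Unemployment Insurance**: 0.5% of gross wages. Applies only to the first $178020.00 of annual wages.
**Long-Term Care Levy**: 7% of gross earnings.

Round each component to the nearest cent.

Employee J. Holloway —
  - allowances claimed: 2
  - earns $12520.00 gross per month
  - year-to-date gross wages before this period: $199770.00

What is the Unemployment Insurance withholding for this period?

Unemployment Insurance: YTD $199770.00 ≥ cap $178020.00 → $0.00

$0.00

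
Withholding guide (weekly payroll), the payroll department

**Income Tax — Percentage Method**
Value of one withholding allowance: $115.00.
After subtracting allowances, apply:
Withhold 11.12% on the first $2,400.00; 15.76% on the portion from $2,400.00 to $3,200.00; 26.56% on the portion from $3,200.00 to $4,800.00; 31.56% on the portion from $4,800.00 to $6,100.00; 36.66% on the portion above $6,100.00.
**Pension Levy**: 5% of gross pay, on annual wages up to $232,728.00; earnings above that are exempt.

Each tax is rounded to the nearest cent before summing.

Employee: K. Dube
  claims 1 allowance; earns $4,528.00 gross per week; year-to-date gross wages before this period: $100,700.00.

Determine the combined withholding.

$941.53

Income Tax: taxable = $4,528.00 − 1×$115.00 = $4,413.00
  $392.96 + 26.56% × ($4,413.00 − $3,200.00) = $392.96 + 26.56% × $1,213.00 = $715.13
Pension Levy: 5% × $4,528.00 = $226.40
Total: $715.13 + $226.40 = $941.53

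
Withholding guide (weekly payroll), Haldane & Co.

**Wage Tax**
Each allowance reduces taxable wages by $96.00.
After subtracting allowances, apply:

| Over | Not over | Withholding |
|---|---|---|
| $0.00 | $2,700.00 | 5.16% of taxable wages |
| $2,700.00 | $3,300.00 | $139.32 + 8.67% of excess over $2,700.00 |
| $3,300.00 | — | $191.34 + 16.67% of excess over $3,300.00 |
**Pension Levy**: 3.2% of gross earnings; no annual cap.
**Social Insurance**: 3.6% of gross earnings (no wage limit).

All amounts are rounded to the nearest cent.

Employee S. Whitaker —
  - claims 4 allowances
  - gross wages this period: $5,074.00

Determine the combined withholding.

Wage Tax: taxable = $5,074.00 − 4×$96.00 = $4,690.00
  $191.34 + 16.67% × ($4,690.00 − $3,300.00) = $191.34 + 16.67% × $1,390.00 = $423.05
Pension Levy: 3.2% × $5,074.00 = $162.37
Social Insurance: 3.6% × $5,074.00 = $182.66
Total: $423.05 + $162.37 + $182.66 = $768.08

$768.08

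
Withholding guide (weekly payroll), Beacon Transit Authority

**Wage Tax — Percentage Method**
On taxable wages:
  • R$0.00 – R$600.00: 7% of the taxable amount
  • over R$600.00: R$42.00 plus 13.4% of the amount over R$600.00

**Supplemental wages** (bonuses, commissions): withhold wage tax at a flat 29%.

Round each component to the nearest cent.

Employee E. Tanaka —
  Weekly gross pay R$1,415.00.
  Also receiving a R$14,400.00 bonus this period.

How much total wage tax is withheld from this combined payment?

Wage Tax: taxable = R$1,415.00
  R$42.00 + 13.4% × (R$1,415.00 − R$600.00) = R$42.00 + 13.4% × R$815.00 = R$151.21
Supplemental (29% flat on bonus): 29% × R$14,400.00 = R$4,176.00
Total wage tax: R$151.21 + R$4,176.00 = R$4,327.21

R$4,327.21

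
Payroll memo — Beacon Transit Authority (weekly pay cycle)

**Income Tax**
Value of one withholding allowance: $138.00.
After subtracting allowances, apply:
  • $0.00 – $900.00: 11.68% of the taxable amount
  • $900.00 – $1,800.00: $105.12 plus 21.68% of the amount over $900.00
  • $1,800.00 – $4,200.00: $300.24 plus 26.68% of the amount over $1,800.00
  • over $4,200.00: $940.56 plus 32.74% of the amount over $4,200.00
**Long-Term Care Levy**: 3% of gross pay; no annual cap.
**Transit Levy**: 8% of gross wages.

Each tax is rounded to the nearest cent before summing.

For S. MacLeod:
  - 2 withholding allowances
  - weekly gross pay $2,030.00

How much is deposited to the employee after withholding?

Income Tax: taxable = $2,030.00 − 2×$138.00 = $1,754.00
  $105.12 + 21.68% × ($1,754.00 − $900.00) = $105.12 + 21.68% × $854.00 = $290.27
Long-Term Care Levy: 3% × $2,030.00 = $60.90
Transit Levy: 8% × $2,030.00 = $162.40
Total withheld: $290.27 + $60.90 + $162.40 = $513.57
Net pay: $2,030.00 − $513.57 = $1,516.43

$1,516.43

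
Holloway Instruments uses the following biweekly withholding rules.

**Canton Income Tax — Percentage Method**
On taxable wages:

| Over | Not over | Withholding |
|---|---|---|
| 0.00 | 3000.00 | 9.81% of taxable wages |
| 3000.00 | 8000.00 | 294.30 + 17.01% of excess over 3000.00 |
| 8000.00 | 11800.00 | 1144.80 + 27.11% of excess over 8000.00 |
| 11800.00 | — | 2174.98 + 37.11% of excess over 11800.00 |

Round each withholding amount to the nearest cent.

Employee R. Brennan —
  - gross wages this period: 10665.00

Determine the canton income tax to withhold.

1867.28

Canton Income Tax: taxable = 10665.00
  1144.80 + 27.11% × (10665.00 − 8000.00) = 1144.80 + 27.11% × 2665.00 = 1867.28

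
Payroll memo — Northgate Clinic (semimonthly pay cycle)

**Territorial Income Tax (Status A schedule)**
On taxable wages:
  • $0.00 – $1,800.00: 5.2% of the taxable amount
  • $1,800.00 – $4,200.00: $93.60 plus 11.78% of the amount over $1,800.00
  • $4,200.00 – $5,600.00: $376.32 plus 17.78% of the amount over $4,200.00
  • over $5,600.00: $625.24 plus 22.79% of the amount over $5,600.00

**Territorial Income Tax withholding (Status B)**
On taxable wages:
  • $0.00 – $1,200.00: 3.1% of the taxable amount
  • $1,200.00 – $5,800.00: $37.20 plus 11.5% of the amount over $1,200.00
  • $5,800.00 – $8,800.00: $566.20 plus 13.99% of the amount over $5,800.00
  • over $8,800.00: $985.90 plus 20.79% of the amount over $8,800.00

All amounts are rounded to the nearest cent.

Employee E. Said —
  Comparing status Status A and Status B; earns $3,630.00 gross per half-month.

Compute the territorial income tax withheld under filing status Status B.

Territorial Income Tax (Status B): taxable = $3,630.00
  $37.20 + 11.5% × ($3,630.00 − $1,200.00) = $37.20 + 11.5% × $2,430.00 = $316.65

$316.65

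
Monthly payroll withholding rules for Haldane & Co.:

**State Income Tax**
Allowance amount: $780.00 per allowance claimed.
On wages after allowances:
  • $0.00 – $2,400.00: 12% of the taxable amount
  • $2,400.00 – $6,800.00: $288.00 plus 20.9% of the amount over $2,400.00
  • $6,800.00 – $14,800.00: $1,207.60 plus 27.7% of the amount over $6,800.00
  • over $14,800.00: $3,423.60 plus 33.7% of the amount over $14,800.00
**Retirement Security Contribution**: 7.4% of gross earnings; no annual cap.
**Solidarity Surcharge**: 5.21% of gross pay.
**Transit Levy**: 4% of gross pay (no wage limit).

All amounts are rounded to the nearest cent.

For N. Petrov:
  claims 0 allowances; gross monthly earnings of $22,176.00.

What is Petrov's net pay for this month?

State Income Tax: taxable = $22,176.00
  $3,423.60 + 33.7% × ($22,176.00 − $14,800.00) = $3,423.60 + 33.7% × $7,376.00 = $5,909.31
Retirement Security Contribution: 7.4% × $22,176.00 = $1,641.02
Solidarity Surcharge: 5.21% × $22,176.00 = $1,155.37
Transit Levy: 4% × $22,176.00 = $887.04
Total withheld: $5,909.31 + $1,641.02 + $1,155.37 + $887.04 = $9,592.74
Net pay: $22,176.00 − $9,592.74 = $12,583.26

$12,583.26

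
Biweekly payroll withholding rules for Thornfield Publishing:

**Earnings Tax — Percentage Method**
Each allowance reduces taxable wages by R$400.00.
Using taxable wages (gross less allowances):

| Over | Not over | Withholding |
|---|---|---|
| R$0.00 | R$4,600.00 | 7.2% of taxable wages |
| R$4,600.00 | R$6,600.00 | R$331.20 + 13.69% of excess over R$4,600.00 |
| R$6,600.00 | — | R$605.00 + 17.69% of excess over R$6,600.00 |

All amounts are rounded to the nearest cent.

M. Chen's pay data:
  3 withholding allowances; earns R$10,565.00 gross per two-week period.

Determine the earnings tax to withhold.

Earnings Tax: taxable = R$10,565.00 − 3×R$400.00 = R$9,365.00
  R$605.00 + 17.69% × (R$9,365.00 − R$6,600.00) = R$605.00 + 17.69% × R$2,765.00 = R$1,094.13

R$1,094.13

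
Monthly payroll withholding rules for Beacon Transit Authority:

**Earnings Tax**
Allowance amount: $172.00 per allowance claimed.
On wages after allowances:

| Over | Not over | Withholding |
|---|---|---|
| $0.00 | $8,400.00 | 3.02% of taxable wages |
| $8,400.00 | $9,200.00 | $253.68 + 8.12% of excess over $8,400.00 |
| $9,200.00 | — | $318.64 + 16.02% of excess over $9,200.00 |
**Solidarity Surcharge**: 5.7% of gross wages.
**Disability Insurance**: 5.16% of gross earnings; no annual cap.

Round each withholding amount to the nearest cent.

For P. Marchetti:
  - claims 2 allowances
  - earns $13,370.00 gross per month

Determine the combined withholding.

Earnings Tax: taxable = $13,370.00 − 2×$172.00 = $13,026.00
  $318.64 + 16.02% × ($13,026.00 − $9,200.00) = $318.64 + 16.02% × $3,826.00 = $931.57
Solidarity Surcharge: 5.7% × $13,370.00 = $762.09
Disability Insurance: 5.16% × $13,370.00 = $689.89
Total: $931.57 + $762.09 + $689.89 = $2,383.55

$2,383.55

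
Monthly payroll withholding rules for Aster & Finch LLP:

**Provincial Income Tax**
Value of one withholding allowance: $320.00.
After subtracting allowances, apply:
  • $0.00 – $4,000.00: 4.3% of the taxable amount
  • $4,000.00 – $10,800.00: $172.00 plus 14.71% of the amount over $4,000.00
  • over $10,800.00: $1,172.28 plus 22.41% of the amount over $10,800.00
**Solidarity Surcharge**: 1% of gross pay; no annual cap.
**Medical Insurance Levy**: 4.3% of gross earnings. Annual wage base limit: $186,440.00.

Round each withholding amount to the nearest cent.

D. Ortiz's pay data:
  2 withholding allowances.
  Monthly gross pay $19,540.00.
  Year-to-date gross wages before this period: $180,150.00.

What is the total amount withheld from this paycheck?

$3,453.36

Provincial Income Tax: taxable = $19,540.00 − 2×$320.00 = $18,900.00
  $1,172.28 + 22.41% × ($18,900.00 − $10,800.00) = $1,172.28 + 22.41% × $8,100.00 = $2,987.49
Solidarity Surcharge: 1% × $19,540.00 = $195.40
Medical Insurance Levy: cap $186,440.00 − YTD $180,150.00 = $6,290.00 subject; 4.3% × $6,290.00 = $270.47
Total: $2,987.49 + $195.40 + $270.47 = $3,453.36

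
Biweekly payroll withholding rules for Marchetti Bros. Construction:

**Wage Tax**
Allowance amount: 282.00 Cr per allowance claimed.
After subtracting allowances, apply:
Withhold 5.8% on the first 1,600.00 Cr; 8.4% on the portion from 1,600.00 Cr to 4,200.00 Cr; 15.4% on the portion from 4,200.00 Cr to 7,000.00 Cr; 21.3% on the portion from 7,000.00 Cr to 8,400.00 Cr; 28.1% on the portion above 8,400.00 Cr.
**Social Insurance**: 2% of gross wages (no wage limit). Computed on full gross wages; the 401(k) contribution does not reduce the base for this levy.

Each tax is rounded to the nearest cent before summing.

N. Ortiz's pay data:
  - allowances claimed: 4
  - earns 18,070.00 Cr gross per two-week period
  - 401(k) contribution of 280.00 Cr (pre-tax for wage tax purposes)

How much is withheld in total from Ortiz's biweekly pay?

Wage Tax: taxable = 18,070.00 Cr − 280.00 Cr − 4×282.00 Cr = 16,662.00 Cr
  1,040.60 Cr + 28.1% × (16,662.00 Cr − 8,400.00 Cr) = 1,040.60 Cr + 28.1% × 8,262.00 Cr = 3,362.22 Cr
Social Insurance: 2% × 18,070.00 Cr = 361.40 Cr
Total: 3,362.22 Cr + 361.40 Cr = 3,723.62 Cr

3,723.62 Cr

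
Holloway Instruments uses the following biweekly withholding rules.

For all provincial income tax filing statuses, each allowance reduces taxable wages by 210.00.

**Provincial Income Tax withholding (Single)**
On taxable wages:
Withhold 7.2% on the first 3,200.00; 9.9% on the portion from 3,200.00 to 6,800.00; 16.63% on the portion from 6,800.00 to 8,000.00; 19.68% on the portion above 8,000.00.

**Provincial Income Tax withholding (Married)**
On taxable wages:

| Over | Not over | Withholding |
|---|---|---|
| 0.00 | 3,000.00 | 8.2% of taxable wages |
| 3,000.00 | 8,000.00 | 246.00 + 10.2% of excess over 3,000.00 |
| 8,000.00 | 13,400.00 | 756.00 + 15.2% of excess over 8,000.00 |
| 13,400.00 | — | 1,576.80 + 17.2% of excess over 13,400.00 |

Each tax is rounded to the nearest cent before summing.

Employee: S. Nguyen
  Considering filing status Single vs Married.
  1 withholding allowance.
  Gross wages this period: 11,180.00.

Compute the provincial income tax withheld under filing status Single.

Provincial Income Tax (Single): taxable = 11,180.00 − 1×210.00 = 10,970.00
  786.36 + 19.68% × (10,970.00 − 8,000.00) = 786.36 + 19.68% × 2,970.00 = 1,370.86

1,370.86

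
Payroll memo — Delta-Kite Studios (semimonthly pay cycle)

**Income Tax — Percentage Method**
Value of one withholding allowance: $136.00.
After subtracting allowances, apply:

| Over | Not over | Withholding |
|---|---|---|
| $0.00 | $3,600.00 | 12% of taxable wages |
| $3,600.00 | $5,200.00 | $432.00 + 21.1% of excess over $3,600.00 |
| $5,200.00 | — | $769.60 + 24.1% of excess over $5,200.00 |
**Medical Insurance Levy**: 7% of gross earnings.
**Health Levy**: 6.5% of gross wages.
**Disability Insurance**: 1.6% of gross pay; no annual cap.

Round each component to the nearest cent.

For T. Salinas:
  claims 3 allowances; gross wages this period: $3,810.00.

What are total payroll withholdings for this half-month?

Income Tax: taxable = $3,810.00 − 3×$136.00 = $3,402.00
  12% × $3,402.00 = $408.24
Medical Insurance Levy: 7% × $3,810.00 = $266.70
Health Levy: 6.5% × $3,810.00 = $247.65
Disability Insurance: 1.6% × $3,810.00 = $60.96
Total: $408.24 + $266.70 + $247.65 + $60.96 = $983.55

$983.55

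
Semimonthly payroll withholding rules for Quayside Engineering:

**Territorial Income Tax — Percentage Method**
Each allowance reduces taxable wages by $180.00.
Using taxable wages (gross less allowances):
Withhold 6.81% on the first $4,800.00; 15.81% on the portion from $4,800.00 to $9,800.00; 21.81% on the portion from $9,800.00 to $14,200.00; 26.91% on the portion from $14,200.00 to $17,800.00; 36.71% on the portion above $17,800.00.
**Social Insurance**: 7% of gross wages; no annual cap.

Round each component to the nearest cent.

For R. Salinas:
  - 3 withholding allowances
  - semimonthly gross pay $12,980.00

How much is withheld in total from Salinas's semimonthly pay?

Territorial Income Tax: taxable = $12,980.00 − 3×$180.00 = $12,440.00
  $1,117.38 + 21.81% × ($12,440.00 − $9,800.00) = $1,117.38 + 21.81% × $2,640.00 = $1,693.16
Social Insurance: 7% × $12,980.00 = $908.60
Total: $1,693.16 + $908.60 = $2,601.76

$2,601.76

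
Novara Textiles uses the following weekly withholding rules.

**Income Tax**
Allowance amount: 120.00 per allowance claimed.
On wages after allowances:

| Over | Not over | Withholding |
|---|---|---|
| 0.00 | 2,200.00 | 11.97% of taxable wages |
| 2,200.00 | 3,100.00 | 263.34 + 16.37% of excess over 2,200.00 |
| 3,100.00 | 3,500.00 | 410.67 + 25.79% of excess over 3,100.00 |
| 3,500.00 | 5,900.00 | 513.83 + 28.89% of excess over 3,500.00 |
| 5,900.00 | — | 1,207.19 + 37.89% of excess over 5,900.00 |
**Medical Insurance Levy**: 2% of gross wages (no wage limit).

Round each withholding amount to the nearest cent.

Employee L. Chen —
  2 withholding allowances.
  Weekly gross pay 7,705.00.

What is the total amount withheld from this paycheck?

Income Tax: taxable = 7,705.00 − 2×120.00 = 7,465.00
  1,207.19 + 37.89% × (7,465.00 − 5,900.00) = 1,207.19 + 37.89% × 1,565.00 = 1,800.17
Medical Insurance Levy: 2% × 7,705.00 = 154.10
Total: 1,800.17 + 154.10 = 1,954.27

1,954.27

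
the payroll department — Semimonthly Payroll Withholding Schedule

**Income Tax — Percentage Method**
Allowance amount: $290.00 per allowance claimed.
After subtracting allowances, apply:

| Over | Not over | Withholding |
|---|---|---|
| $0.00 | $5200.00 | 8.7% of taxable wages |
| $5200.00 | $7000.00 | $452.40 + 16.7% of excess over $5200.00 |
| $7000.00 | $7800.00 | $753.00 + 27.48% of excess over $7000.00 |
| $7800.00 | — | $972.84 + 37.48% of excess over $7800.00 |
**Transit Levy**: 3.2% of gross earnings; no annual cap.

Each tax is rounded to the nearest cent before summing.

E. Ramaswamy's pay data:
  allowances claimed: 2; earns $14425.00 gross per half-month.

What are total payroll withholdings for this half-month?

Income Tax: taxable = $14425.00 − 2×$290.00 = $13845.00
  $972.84 + 37.48% × ($13845.00 − $7800.00) = $972.84 + 37.48% × $6045.00 = $3238.51
Transit Levy: 3.2% × $14425.00 = $461.60
Total: $3238.51 + $461.60 = $3700.11

$3700.11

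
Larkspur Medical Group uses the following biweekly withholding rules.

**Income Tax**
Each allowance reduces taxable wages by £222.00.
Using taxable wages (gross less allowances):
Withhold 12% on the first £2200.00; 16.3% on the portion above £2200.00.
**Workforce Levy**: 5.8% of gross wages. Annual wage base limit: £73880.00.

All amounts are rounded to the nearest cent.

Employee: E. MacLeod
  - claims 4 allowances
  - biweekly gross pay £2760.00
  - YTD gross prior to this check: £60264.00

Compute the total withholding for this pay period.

£384.72

Income Tax: taxable = £2760.00 − 4×£222.00 = £1872.00
  12% × £1872.00 = £224.64
Workforce Levy: 5.8% × £2760.00 = £160.08
Total: £224.64 + £160.08 = £384.72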